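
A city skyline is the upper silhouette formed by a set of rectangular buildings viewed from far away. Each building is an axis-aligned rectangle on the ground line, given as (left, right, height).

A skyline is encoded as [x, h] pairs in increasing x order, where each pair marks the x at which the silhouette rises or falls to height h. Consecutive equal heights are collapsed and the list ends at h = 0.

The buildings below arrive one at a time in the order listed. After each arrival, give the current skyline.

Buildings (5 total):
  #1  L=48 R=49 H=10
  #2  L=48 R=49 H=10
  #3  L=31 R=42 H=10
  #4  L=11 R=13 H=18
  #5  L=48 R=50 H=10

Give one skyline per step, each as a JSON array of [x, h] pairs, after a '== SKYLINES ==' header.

== SKYLINES ==
[[48,10],[49,0]]
[[48,10],[49,0]]
[[31,10],[42,0],[48,10],[49,0]]
[[11,18],[13,0],[31,10],[42,0],[48,10],[49,0]]
[[11,18],[13,0],[31,10],[42,0],[48,10],[50,0]]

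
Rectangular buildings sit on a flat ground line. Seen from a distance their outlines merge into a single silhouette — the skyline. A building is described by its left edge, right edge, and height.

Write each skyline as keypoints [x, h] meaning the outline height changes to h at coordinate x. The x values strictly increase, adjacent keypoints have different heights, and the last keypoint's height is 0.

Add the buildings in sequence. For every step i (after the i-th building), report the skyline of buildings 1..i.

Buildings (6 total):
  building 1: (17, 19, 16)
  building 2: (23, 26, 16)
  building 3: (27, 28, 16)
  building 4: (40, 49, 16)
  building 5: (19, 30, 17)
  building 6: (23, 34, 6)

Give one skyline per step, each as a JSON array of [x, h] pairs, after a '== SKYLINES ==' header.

== SKYLINES ==
[[17,16],[19,0]]
[[17,16],[19,0],[23,16],[26,0]]
[[17,16],[19,0],[23,16],[26,0],[27,16],[28,0]]
[[17,16],[19,0],[23,16],[26,0],[27,16],[28,0],[40,16],[49,0]]
[[17,16],[19,17],[30,0],[40,16],[49,0]]
[[17,16],[19,17],[30,6],[34,0],[40,16],[49,0]]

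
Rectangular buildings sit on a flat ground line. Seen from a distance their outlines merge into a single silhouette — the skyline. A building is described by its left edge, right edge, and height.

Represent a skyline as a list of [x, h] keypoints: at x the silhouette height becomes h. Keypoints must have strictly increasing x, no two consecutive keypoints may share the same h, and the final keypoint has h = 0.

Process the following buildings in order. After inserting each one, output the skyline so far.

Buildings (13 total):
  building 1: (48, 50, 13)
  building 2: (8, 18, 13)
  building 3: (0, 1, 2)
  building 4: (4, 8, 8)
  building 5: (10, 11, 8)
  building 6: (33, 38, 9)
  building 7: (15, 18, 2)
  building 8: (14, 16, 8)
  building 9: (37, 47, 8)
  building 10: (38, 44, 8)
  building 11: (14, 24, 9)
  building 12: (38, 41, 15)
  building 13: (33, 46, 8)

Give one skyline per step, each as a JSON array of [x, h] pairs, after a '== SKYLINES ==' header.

== SKYLINES ==
[[48,13],[50,0]]
[[8,13],[18,0],[48,13],[50,0]]
[[0,2],[1,0],[8,13],[18,0],[48,13],[50,0]]
[[0,2],[1,0],[4,8],[8,13],[18,0],[48,13],[50,0]]
[[0,2],[1,0],[4,8],[8,13],[18,0],[48,13],[50,0]]
[[0,2],[1,0],[4,8],[8,13],[18,0],[33,9],[38,0],[48,13],[50,0]]
[[0,2],[1,0],[4,8],[8,13],[18,0],[33,9],[38,0],[48,13],[50,0]]
[[0,2],[1,0],[4,8],[8,13],[18,0],[33,9],[38,0],[48,13],[50,0]]
[[0,2],[1,0],[4,8],[8,13],[18,0],[33,9],[38,8],[47,0],[48,13],[50,0]]
[[0,2],[1,0],[4,8],[8,13],[18,0],[33,9],[38,8],[47,0],[48,13],[50,0]]
[[0,2],[1,0],[4,8],[8,13],[18,9],[24,0],[33,9],[38,8],[47,0],[48,13],[50,0]]
[[0,2],[1,0],[4,8],[8,13],[18,9],[24,0],[33,9],[38,15],[41,8],[47,0],[48,13],[50,0]]
[[0,2],[1,0],[4,8],[8,13],[18,9],[24,0],[33,9],[38,15],[41,8],[47,0],[48,13],[50,0]]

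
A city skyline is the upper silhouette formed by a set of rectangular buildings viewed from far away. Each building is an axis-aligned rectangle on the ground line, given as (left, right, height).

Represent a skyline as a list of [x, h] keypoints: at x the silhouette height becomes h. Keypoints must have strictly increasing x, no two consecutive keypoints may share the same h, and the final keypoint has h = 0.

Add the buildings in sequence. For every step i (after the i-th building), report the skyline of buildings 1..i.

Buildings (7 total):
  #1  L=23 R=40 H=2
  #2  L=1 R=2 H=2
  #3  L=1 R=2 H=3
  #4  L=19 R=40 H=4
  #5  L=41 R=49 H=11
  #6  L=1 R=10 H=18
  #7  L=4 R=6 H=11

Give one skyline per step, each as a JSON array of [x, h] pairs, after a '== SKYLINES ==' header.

== SKYLINES ==
[[23,2],[40,0]]
[[1,2],[2,0],[23,2],[40,0]]
[[1,3],[2,0],[23,2],[40,0]]
[[1,3],[2,0],[19,4],[40,0]]
[[1,3],[2,0],[19,4],[40,0],[41,11],[49,0]]
[[1,18],[10,0],[19,4],[40,0],[41,11],[49,0]]
[[1,18],[10,0],[19,4],[40,0],[41,11],[49,0]]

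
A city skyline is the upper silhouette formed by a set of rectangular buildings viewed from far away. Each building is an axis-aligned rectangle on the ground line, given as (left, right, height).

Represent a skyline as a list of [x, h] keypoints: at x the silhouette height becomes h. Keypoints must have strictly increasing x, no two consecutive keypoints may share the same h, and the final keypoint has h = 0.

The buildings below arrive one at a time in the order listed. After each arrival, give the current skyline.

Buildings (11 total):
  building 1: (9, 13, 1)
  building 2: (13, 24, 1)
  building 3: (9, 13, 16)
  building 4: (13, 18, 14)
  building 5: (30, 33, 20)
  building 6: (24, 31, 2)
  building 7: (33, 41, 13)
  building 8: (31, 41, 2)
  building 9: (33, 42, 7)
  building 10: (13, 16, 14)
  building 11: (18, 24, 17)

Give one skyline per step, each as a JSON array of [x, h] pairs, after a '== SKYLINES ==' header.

== SKYLINES ==
[[9,1],[13,0]]
[[9,1],[24,0]]
[[9,16],[13,1],[24,0]]
[[9,16],[13,14],[18,1],[24,0]]
[[9,16],[13,14],[18,1],[24,0],[30,20],[33,0]]
[[9,16],[13,14],[18,1],[24,2],[30,20],[33,0]]
[[9,16],[13,14],[18,1],[24,2],[30,20],[33,13],[41,0]]
[[9,16],[13,14],[18,1],[24,2],[30,20],[33,13],[41,0]]
[[9,16],[13,14],[18,1],[24,2],[30,20],[33,13],[41,7],[42,0]]
[[9,16],[13,14],[18,1],[24,2],[30,20],[33,13],[41,7],[42,0]]
[[9,16],[13,14],[18,17],[24,2],[30,20],[33,13],[41,7],[42,0]]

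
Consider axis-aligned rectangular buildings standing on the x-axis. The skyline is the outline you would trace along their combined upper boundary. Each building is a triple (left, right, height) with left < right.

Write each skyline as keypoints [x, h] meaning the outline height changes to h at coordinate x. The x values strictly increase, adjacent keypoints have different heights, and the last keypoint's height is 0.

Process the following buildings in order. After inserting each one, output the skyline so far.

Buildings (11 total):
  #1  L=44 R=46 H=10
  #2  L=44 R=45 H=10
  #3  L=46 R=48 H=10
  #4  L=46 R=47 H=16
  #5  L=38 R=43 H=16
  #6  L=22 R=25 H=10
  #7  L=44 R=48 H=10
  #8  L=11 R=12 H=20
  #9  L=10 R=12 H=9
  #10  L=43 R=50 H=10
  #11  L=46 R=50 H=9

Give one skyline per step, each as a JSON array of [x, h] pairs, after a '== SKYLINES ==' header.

== SKYLINES ==
[[44,10],[46,0]]
[[44,10],[46,0]]
[[44,10],[48,0]]
[[44,10],[46,16],[47,10],[48,0]]
[[38,16],[43,0],[44,10],[46,16],[47,10],[48,0]]
[[22,10],[25,0],[38,16],[43,0],[44,10],[46,16],[47,10],[48,0]]
[[22,10],[25,0],[38,16],[43,0],[44,10],[46,16],[47,10],[48,0]]
[[11,20],[12,0],[22,10],[25,0],[38,16],[43,0],[44,10],[46,16],[47,10],[48,0]]
[[10,9],[11,20],[12,0],[22,10],[25,0],[38,16],[43,0],[44,10],[46,16],[47,10],[48,0]]
[[10,9],[11,20],[12,0],[22,10],[25,0],[38,16],[43,10],[46,16],[47,10],[50,0]]
[[10,9],[11,20],[12,0],[22,10],[25,0],[38,16],[43,10],[46,16],[47,10],[50,0]]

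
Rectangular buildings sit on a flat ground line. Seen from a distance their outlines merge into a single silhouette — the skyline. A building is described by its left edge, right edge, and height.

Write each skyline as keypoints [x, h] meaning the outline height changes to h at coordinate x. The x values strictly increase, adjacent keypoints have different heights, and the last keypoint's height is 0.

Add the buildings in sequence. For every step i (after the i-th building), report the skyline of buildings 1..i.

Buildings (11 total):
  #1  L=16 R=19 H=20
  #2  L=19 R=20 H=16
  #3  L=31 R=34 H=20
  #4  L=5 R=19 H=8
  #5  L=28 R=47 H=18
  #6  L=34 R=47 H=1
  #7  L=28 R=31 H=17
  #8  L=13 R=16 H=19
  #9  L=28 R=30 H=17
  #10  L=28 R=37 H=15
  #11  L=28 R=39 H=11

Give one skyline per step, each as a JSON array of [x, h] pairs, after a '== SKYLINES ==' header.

== SKYLINES ==
[[16,20],[19,0]]
[[16,20],[19,16],[20,0]]
[[16,20],[19,16],[20,0],[31,20],[34,0]]
[[5,8],[16,20],[19,16],[20,0],[31,20],[34,0]]
[[5,8],[16,20],[19,16],[20,0],[28,18],[31,20],[34,18],[47,0]]
[[5,8],[16,20],[19,16],[20,0],[28,18],[31,20],[34,18],[47,0]]
[[5,8],[16,20],[19,16],[20,0],[28,18],[31,20],[34,18],[47,0]]
[[5,8],[13,19],[16,20],[19,16],[20,0],[28,18],[31,20],[34,18],[47,0]]
[[5,8],[13,19],[16,20],[19,16],[20,0],[28,18],[31,20],[34,18],[47,0]]
[[5,8],[13,19],[16,20],[19,16],[20,0],[28,18],[31,20],[34,18],[47,0]]
[[5,8],[13,19],[16,20],[19,16],[20,0],[28,18],[31,20],[34,18],[47,0]]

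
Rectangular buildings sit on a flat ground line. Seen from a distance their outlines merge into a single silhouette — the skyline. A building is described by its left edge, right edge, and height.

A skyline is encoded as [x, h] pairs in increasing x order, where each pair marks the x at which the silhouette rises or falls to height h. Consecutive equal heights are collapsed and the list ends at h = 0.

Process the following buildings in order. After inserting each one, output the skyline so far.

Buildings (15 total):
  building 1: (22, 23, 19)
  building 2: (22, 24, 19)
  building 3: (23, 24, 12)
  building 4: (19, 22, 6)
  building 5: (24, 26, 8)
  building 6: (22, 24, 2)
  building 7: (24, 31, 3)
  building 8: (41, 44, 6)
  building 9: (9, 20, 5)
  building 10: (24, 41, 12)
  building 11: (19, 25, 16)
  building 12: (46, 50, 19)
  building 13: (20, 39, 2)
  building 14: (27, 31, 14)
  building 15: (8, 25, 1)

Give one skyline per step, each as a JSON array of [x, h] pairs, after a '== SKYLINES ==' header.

== SKYLINES ==
[[22,19],[23,0]]
[[22,19],[24,0]]
[[22,19],[24,0]]
[[19,6],[22,19],[24,0]]
[[19,6],[22,19],[24,8],[26,0]]
[[19,6],[22,19],[24,8],[26,0]]
[[19,6],[22,19],[24,8],[26,3],[31,0]]
[[19,6],[22,19],[24,8],[26,3],[31,0],[41,6],[44,0]]
[[9,5],[19,6],[22,19],[24,8],[26,3],[31,0],[41,6],[44,0]]
[[9,5],[19,6],[22,19],[24,12],[41,6],[44,0]]
[[9,5],[19,16],[22,19],[24,16],[25,12],[41,6],[44,0]]
[[9,5],[19,16],[22,19],[24,16],[25,12],[41,6],[44,0],[46,19],[50,0]]
[[9,5],[19,16],[22,19],[24,16],[25,12],[41,6],[44,0],[46,19],[50,0]]
[[9,5],[19,16],[22,19],[24,16],[25,12],[27,14],[31,12],[41,6],[44,0],[46,19],[50,0]]
[[8,1],[9,5],[19,16],[22,19],[24,16],[25,12],[27,14],[31,12],[41,6],[44,0],[46,19],[50,0]]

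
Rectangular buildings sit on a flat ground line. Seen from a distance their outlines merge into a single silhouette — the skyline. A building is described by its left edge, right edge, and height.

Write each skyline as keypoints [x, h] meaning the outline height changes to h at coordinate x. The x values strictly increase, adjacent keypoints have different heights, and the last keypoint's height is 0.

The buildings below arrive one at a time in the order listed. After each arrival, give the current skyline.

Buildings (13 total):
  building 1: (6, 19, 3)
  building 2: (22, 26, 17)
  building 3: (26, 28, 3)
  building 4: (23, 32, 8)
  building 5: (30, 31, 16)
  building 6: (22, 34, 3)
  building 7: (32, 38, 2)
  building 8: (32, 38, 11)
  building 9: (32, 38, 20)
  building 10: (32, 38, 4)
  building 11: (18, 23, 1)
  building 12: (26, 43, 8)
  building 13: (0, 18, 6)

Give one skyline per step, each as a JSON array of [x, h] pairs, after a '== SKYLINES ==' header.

== SKYLINES ==
[[6,3],[19,0]]
[[6,3],[19,0],[22,17],[26,0]]
[[6,3],[19,0],[22,17],[26,3],[28,0]]
[[6,3],[19,0],[22,17],[26,8],[32,0]]
[[6,3],[19,0],[22,17],[26,8],[30,16],[31,8],[32,0]]
[[6,3],[19,0],[22,17],[26,8],[30,16],[31,8],[32,3],[34,0]]
[[6,3],[19,0],[22,17],[26,8],[30,16],[31,8],[32,3],[34,2],[38,0]]
[[6,3],[19,0],[22,17],[26,8],[30,16],[31,8],[32,11],[38,0]]
[[6,3],[19,0],[22,17],[26,8],[30,16],[31,8],[32,20],[38,0]]
[[6,3],[19,0],[22,17],[26,8],[30,16],[31,8],[32,20],[38,0]]
[[6,3],[19,1],[22,17],[26,8],[30,16],[31,8],[32,20],[38,0]]
[[6,3],[19,1],[22,17],[26,8],[30,16],[31,8],[32,20],[38,8],[43,0]]
[[0,6],[18,3],[19,1],[22,17],[26,8],[30,16],[31,8],[32,20],[38,8],[43,0]]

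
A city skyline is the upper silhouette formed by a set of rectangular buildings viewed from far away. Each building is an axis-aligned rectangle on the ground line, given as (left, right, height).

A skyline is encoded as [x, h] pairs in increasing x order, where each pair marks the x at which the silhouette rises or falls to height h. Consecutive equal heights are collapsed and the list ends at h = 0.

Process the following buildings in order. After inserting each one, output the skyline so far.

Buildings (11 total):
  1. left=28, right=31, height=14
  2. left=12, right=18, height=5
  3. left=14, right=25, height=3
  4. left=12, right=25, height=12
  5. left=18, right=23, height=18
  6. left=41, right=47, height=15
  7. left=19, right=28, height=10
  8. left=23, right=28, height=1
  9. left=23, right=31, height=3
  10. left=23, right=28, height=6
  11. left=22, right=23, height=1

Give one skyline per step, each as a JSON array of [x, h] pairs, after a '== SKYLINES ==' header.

== SKYLINES ==
[[28,14],[31,0]]
[[12,5],[18,0],[28,14],[31,0]]
[[12,5],[18,3],[25,0],[28,14],[31,0]]
[[12,12],[25,0],[28,14],[31,0]]
[[12,12],[18,18],[23,12],[25,0],[28,14],[31,0]]
[[12,12],[18,18],[23,12],[25,0],[28,14],[31,0],[41,15],[47,0]]
[[12,12],[18,18],[23,12],[25,10],[28,14],[31,0],[41,15],[47,0]]
[[12,12],[18,18],[23,12],[25,10],[28,14],[31,0],[41,15],[47,0]]
[[12,12],[18,18],[23,12],[25,10],[28,14],[31,0],[41,15],[47,0]]
[[12,12],[18,18],[23,12],[25,10],[28,14],[31,0],[41,15],[47,0]]
[[12,12],[18,18],[23,12],[25,10],[28,14],[31,0],[41,15],[47,0]]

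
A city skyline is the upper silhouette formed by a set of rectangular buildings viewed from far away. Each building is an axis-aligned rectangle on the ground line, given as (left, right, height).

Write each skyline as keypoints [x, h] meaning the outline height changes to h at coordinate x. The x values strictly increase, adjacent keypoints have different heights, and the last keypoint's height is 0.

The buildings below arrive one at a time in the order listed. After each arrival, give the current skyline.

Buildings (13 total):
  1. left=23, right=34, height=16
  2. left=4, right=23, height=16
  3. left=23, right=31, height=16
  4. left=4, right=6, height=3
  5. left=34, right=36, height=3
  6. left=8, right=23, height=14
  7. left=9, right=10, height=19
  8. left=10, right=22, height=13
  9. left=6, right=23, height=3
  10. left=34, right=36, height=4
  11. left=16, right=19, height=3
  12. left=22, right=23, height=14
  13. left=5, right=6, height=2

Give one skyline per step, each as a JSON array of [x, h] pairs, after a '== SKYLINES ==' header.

== SKYLINES ==
[[23,16],[34,0]]
[[4,16],[34,0]]
[[4,16],[34,0]]
[[4,16],[34,0]]
[[4,16],[34,3],[36,0]]
[[4,16],[34,3],[36,0]]
[[4,16],[9,19],[10,16],[34,3],[36,0]]
[[4,16],[9,19],[10,16],[34,3],[36,0]]
[[4,16],[9,19],[10,16],[34,3],[36,0]]
[[4,16],[9,19],[10,16],[34,4],[36,0]]
[[4,16],[9,19],[10,16],[34,4],[36,0]]
[[4,16],[9,19],[10,16],[34,4],[36,0]]
[[4,16],[9,19],[10,16],[34,4],[36,0]]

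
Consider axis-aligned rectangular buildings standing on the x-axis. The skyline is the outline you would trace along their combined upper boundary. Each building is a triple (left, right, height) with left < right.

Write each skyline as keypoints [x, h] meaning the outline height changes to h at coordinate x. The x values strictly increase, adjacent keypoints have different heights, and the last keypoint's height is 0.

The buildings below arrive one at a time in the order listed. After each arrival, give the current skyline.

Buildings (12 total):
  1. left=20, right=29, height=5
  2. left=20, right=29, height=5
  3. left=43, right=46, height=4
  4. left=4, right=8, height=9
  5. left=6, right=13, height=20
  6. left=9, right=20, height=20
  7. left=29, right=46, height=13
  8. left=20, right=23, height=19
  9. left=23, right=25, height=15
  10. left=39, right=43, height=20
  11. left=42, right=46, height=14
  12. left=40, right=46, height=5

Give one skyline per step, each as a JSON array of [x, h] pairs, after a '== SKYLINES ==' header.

== SKYLINES ==
[[20,5],[29,0]]
[[20,5],[29,0]]
[[20,5],[29,0],[43,4],[46,0]]
[[4,9],[8,0],[20,5],[29,0],[43,4],[46,0]]
[[4,9],[6,20],[13,0],[20,5],[29,0],[43,4],[46,0]]
[[4,9],[6,20],[20,5],[29,0],[43,4],[46,0]]
[[4,9],[6,20],[20,5],[29,13],[46,0]]
[[4,9],[6,20],[20,19],[23,5],[29,13],[46,0]]
[[4,9],[6,20],[20,19],[23,15],[25,5],[29,13],[46,0]]
[[4,9],[6,20],[20,19],[23,15],[25,5],[29,13],[39,20],[43,13],[46,0]]
[[4,9],[6,20],[20,19],[23,15],[25,5],[29,13],[39,20],[43,14],[46,0]]
[[4,9],[6,20],[20,19],[23,15],[25,5],[29,13],[39,20],[43,14],[46,0]]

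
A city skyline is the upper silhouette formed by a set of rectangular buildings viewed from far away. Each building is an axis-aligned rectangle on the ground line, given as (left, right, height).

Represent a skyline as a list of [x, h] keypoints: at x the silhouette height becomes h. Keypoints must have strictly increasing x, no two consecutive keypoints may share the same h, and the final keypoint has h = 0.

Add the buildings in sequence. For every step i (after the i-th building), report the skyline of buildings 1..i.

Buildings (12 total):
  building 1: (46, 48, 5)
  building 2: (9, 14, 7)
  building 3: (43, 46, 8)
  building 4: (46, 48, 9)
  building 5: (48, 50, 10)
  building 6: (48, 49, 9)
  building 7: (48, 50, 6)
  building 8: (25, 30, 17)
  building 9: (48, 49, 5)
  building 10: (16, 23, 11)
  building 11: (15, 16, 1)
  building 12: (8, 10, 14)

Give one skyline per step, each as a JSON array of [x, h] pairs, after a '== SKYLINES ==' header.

== SKYLINES ==
[[46,5],[48,0]]
[[9,7],[14,0],[46,5],[48,0]]
[[9,7],[14,0],[43,8],[46,5],[48,0]]
[[9,7],[14,0],[43,8],[46,9],[48,0]]
[[9,7],[14,0],[43,8],[46,9],[48,10],[50,0]]
[[9,7],[14,0],[43,8],[46,9],[48,10],[50,0]]
[[9,7],[14,0],[43,8],[46,9],[48,10],[50,0]]
[[9,7],[14,0],[25,17],[30,0],[43,8],[46,9],[48,10],[50,0]]
[[9,7],[14,0],[25,17],[30,0],[43,8],[46,9],[48,10],[50,0]]
[[9,7],[14,0],[16,11],[23,0],[25,17],[30,0],[43,8],[46,9],[48,10],[50,0]]
[[9,7],[14,0],[15,1],[16,11],[23,0],[25,17],[30,0],[43,8],[46,9],[48,10],[50,0]]
[[8,14],[10,7],[14,0],[15,1],[16,11],[23,0],[25,17],[30,0],[43,8],[46,9],[48,10],[50,0]]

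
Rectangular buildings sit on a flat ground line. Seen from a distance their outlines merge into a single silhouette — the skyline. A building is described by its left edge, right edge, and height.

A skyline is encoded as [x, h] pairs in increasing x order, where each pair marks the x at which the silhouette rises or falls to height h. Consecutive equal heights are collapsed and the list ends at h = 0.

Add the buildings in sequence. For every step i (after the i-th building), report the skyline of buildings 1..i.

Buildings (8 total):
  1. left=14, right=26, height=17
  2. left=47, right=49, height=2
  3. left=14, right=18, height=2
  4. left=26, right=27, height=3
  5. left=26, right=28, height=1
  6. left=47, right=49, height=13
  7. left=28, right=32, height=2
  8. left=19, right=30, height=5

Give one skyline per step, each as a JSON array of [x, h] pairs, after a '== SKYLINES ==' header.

== SKYLINES ==
[[14,17],[26,0]]
[[14,17],[26,0],[47,2],[49,0]]
[[14,17],[26,0],[47,2],[49,0]]
[[14,17],[26,3],[27,0],[47,2],[49,0]]
[[14,17],[26,3],[27,1],[28,0],[47,2],[49,0]]
[[14,17],[26,3],[27,1],[28,0],[47,13],[49,0]]
[[14,17],[26,3],[27,1],[28,2],[32,0],[47,13],[49,0]]
[[14,17],[26,5],[30,2],[32,0],[47,13],[49,0]]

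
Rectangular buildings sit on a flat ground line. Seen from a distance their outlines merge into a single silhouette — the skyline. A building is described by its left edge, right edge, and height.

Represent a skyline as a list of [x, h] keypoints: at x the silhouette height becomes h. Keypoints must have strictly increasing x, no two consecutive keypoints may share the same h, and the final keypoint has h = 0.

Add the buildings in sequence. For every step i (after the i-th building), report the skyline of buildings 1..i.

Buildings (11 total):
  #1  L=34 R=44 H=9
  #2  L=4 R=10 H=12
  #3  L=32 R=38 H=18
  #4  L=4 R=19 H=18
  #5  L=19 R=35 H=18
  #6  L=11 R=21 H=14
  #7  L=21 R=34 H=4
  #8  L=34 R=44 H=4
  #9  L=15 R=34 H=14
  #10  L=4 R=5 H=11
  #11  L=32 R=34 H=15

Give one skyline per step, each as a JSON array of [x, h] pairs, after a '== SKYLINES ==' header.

== SKYLINES ==
[[34,9],[44,0]]
[[4,12],[10,0],[34,9],[44,0]]
[[4,12],[10,0],[32,18],[38,9],[44,0]]
[[4,18],[19,0],[32,18],[38,9],[44,0]]
[[4,18],[38,9],[44,0]]
[[4,18],[38,9],[44,0]]
[[4,18],[38,9],[44,0]]
[[4,18],[38,9],[44,0]]
[[4,18],[38,9],[44,0]]
[[4,18],[38,9],[44,0]]
[[4,18],[38,9],[44,0]]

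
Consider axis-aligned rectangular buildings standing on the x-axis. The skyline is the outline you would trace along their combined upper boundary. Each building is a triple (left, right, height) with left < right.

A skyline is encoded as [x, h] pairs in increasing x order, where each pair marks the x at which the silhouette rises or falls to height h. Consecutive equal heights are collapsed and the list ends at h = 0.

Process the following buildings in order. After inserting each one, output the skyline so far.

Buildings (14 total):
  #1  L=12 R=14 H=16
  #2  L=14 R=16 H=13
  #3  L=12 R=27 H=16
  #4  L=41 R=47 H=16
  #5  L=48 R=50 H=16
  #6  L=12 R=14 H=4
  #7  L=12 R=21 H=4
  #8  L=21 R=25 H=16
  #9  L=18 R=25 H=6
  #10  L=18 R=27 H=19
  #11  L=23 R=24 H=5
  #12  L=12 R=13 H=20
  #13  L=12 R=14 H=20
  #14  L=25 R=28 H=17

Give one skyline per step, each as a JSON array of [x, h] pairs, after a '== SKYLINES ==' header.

== SKYLINES ==
[[12,16],[14,0]]
[[12,16],[14,13],[16,0]]
[[12,16],[27,0]]
[[12,16],[27,0],[41,16],[47,0]]
[[12,16],[27,0],[41,16],[47,0],[48,16],[50,0]]
[[12,16],[27,0],[41,16],[47,0],[48,16],[50,0]]
[[12,16],[27,0],[41,16],[47,0],[48,16],[50,0]]
[[12,16],[27,0],[41,16],[47,0],[48,16],[50,0]]
[[12,16],[27,0],[41,16],[47,0],[48,16],[50,0]]
[[12,16],[18,19],[27,0],[41,16],[47,0],[48,16],[50,0]]
[[12,16],[18,19],[27,0],[41,16],[47,0],[48,16],[50,0]]
[[12,20],[13,16],[18,19],[27,0],[41,16],[47,0],[48,16],[50,0]]
[[12,20],[14,16],[18,19],[27,0],[41,16],[47,0],[48,16],[50,0]]
[[12,20],[14,16],[18,19],[27,17],[28,0],[41,16],[47,0],[48,16],[50,0]]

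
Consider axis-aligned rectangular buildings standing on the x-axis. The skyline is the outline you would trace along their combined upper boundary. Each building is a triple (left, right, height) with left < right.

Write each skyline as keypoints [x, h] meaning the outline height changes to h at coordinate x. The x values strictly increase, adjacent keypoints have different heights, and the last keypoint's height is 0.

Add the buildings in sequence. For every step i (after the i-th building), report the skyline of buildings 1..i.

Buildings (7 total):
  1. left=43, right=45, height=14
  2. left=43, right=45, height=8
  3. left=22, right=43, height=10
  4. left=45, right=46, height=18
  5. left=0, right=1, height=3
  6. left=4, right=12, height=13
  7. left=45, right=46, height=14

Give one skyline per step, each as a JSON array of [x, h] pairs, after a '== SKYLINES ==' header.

== SKYLINES ==
[[43,14],[45,0]]
[[43,14],[45,0]]
[[22,10],[43,14],[45,0]]
[[22,10],[43,14],[45,18],[46,0]]
[[0,3],[1,0],[22,10],[43,14],[45,18],[46,0]]
[[0,3],[1,0],[4,13],[12,0],[22,10],[43,14],[45,18],[46,0]]
[[0,3],[1,0],[4,13],[12,0],[22,10],[43,14],[45,18],[46,0]]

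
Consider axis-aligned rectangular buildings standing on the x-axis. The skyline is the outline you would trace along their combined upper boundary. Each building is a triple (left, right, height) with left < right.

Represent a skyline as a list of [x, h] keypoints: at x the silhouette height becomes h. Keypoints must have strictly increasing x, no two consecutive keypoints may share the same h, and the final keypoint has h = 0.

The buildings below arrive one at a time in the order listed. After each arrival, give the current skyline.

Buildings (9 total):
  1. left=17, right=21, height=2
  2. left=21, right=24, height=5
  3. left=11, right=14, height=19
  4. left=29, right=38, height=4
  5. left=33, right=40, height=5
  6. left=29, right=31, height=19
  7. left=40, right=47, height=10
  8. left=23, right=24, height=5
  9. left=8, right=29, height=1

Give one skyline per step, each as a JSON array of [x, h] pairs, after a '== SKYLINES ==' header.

== SKYLINES ==
[[17,2],[21,0]]
[[17,2],[21,5],[24,0]]
[[11,19],[14,0],[17,2],[21,5],[24,0]]
[[11,19],[14,0],[17,2],[21,5],[24,0],[29,4],[38,0]]
[[11,19],[14,0],[17,2],[21,5],[24,0],[29,4],[33,5],[40,0]]
[[11,19],[14,0],[17,2],[21,5],[24,0],[29,19],[31,4],[33,5],[40,0]]
[[11,19],[14,0],[17,2],[21,5],[24,0],[29,19],[31,4],[33,5],[40,10],[47,0]]
[[11,19],[14,0],[17,2],[21,5],[24,0],[29,19],[31,4],[33,5],[40,10],[47,0]]
[[8,1],[11,19],[14,1],[17,2],[21,5],[24,1],[29,19],[31,4],[33,5],[40,10],[47,0]]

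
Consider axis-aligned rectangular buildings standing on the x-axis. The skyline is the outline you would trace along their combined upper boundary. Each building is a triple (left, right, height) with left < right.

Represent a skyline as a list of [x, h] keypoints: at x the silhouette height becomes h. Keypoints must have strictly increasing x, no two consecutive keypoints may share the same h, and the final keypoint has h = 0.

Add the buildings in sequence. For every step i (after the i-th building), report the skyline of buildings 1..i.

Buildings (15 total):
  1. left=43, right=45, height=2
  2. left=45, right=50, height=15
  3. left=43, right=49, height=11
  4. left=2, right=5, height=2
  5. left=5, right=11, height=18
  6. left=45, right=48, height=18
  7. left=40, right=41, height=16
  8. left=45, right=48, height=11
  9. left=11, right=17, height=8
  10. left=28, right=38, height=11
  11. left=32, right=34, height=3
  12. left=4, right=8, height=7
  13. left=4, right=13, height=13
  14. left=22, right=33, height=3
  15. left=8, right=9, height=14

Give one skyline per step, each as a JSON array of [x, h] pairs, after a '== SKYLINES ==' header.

== SKYLINES ==
[[43,2],[45,0]]
[[43,2],[45,15],[50,0]]
[[43,11],[45,15],[50,0]]
[[2,2],[5,0],[43,11],[45,15],[50,0]]
[[2,2],[5,18],[11,0],[43,11],[45,15],[50,0]]
[[2,2],[5,18],[11,0],[43,11],[45,18],[48,15],[50,0]]
[[2,2],[5,18],[11,0],[40,16],[41,0],[43,11],[45,18],[48,15],[50,0]]
[[2,2],[5,18],[11,0],[40,16],[41,0],[43,11],[45,18],[48,15],[50,0]]
[[2,2],[5,18],[11,8],[17,0],[40,16],[41,0],[43,11],[45,18],[48,15],[50,0]]
[[2,2],[5,18],[11,8],[17,0],[28,11],[38,0],[40,16],[41,0],[43,11],[45,18],[48,15],[50,0]]
[[2,2],[5,18],[11,8],[17,0],[28,11],[38,0],[40,16],[41,0],[43,11],[45,18],[48,15],[50,0]]
[[2,2],[4,7],[5,18],[11,8],[17,0],[28,11],[38,0],[40,16],[41,0],[43,11],[45,18],[48,15],[50,0]]
[[2,2],[4,13],[5,18],[11,13],[13,8],[17,0],[28,11],[38,0],[40,16],[41,0],[43,11],[45,18],[48,15],[50,0]]
[[2,2],[4,13],[5,18],[11,13],[13,8],[17,0],[22,3],[28,11],[38,0],[40,16],[41,0],[43,11],[45,18],[48,15],[50,0]]
[[2,2],[4,13],[5,18],[11,13],[13,8],[17,0],[22,3],[28,11],[38,0],[40,16],[41,0],[43,11],[45,18],[48,15],[50,0]]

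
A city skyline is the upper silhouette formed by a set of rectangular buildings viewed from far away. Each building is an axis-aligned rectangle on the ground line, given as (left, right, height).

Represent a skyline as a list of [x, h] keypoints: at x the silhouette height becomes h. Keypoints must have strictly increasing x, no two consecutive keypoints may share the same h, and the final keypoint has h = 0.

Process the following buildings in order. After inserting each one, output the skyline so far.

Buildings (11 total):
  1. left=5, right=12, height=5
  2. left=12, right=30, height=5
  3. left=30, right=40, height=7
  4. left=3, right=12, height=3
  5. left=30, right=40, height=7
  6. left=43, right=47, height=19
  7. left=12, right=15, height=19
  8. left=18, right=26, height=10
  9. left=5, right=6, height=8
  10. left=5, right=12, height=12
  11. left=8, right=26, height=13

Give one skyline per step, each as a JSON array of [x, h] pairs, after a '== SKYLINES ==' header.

== SKYLINES ==
[[5,5],[12,0]]
[[5,5],[30,0]]
[[5,5],[30,7],[40,0]]
[[3,3],[5,5],[30,7],[40,0]]
[[3,3],[5,5],[30,7],[40,0]]
[[3,3],[5,5],[30,7],[40,0],[43,19],[47,0]]
[[3,3],[5,5],[12,19],[15,5],[30,7],[40,0],[43,19],[47,0]]
[[3,3],[5,5],[12,19],[15,5],[18,10],[26,5],[30,7],[40,0],[43,19],[47,0]]
[[3,3],[5,8],[6,5],[12,19],[15,5],[18,10],[26,5],[30,7],[40,0],[43,19],[47,0]]
[[3,3],[5,12],[12,19],[15,5],[18,10],[26,5],[30,7],[40,0],[43,19],[47,0]]
[[3,3],[5,12],[8,13],[12,19],[15,13],[26,5],[30,7],[40,0],[43,19],[47,0]]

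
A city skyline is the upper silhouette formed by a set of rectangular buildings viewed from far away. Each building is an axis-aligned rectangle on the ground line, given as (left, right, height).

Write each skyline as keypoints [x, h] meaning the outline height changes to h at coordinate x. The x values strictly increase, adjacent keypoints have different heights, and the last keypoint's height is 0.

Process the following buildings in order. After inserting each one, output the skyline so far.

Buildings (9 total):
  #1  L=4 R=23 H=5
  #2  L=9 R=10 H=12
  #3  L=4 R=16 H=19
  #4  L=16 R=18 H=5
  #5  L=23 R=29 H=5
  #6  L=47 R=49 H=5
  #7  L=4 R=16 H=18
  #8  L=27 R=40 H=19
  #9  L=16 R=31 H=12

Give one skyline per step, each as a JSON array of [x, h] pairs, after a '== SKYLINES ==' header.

== SKYLINES ==
[[4,5],[23,0]]
[[4,5],[9,12],[10,5],[23,0]]
[[4,19],[16,5],[23,0]]
[[4,19],[16,5],[23,0]]
[[4,19],[16,5],[29,0]]
[[4,19],[16,5],[29,0],[47,5],[49,0]]
[[4,19],[16,5],[29,0],[47,5],[49,0]]
[[4,19],[16,5],[27,19],[40,0],[47,5],[49,0]]
[[4,19],[16,12],[27,19],[40,0],[47,5],[49,0]]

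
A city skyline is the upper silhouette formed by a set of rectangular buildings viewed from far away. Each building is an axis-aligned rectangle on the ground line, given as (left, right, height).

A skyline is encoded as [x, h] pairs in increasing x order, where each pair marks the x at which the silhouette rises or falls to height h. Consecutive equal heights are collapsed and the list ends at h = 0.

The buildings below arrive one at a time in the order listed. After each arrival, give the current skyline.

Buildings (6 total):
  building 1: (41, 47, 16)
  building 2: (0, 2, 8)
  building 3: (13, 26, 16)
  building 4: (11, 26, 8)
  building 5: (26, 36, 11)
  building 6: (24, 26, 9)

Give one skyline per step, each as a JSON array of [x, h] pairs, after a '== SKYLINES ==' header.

== SKYLINES ==
[[41,16],[47,0]]
[[0,8],[2,0],[41,16],[47,0]]
[[0,8],[2,0],[13,16],[26,0],[41,16],[47,0]]
[[0,8],[2,0],[11,8],[13,16],[26,0],[41,16],[47,0]]
[[0,8],[2,0],[11,8],[13,16],[26,11],[36,0],[41,16],[47,0]]
[[0,8],[2,0],[11,8],[13,16],[26,11],[36,0],[41,16],[47,0]]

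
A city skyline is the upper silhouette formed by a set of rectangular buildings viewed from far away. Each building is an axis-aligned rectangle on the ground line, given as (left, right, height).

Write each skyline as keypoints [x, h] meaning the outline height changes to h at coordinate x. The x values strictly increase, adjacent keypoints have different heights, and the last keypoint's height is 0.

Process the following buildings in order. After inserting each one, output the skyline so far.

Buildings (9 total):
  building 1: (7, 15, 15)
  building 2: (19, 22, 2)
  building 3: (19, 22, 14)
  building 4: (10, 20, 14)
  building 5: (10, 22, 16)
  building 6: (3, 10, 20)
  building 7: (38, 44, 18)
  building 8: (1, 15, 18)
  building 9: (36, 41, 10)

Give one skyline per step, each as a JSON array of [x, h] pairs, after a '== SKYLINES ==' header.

== SKYLINES ==
[[7,15],[15,0]]
[[7,15],[15,0],[19,2],[22,0]]
[[7,15],[15,0],[19,14],[22,0]]
[[7,15],[15,14],[22,0]]
[[7,15],[10,16],[22,0]]
[[3,20],[10,16],[22,0]]
[[3,20],[10,16],[22,0],[38,18],[44,0]]
[[1,18],[3,20],[10,18],[15,16],[22,0],[38,18],[44,0]]
[[1,18],[3,20],[10,18],[15,16],[22,0],[36,10],[38,18],[44,0]]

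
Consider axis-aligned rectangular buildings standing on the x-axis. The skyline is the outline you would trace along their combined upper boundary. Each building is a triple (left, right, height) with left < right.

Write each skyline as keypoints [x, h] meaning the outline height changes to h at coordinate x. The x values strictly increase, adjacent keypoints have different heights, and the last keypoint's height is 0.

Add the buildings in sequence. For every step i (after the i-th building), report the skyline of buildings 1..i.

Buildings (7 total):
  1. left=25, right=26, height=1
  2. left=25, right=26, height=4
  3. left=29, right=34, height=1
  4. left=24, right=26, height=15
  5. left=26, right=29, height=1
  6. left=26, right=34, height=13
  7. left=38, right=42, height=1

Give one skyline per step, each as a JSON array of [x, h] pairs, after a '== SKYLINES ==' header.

== SKYLINES ==
[[25,1],[26,0]]
[[25,4],[26,0]]
[[25,4],[26,0],[29,1],[34,0]]
[[24,15],[26,0],[29,1],[34,0]]
[[24,15],[26,1],[34,0]]
[[24,15],[26,13],[34,0]]
[[24,15],[26,13],[34,0],[38,1],[42,0]]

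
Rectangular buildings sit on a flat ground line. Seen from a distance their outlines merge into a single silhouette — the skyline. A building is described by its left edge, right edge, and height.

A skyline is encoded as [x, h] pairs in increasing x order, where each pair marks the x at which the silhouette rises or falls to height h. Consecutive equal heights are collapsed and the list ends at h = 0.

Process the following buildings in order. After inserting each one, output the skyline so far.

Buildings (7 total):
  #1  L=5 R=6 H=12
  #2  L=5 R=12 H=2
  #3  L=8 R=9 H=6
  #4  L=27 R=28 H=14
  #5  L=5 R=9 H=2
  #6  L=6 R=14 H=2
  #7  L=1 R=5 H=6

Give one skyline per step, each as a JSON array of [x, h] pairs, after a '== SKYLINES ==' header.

== SKYLINES ==
[[5,12],[6,0]]
[[5,12],[6,2],[12,0]]
[[5,12],[6,2],[8,6],[9,2],[12,0]]
[[5,12],[6,2],[8,6],[9,2],[12,0],[27,14],[28,0]]
[[5,12],[6,2],[8,6],[9,2],[12,0],[27,14],[28,0]]
[[5,12],[6,2],[8,6],[9,2],[14,0],[27,14],[28,0]]
[[1,6],[5,12],[6,2],[8,6],[9,2],[14,0],[27,14],[28,0]]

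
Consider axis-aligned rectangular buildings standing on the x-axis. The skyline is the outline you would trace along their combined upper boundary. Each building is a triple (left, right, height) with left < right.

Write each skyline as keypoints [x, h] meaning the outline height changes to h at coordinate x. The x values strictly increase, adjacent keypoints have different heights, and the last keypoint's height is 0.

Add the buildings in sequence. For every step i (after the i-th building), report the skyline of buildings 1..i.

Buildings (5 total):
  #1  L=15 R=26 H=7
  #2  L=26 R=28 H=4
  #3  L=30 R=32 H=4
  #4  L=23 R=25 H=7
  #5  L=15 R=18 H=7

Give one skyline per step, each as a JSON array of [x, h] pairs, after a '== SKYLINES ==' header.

== SKYLINES ==
[[15,7],[26,0]]
[[15,7],[26,4],[28,0]]
[[15,7],[26,4],[28,0],[30,4],[32,0]]
[[15,7],[26,4],[28,0],[30,4],[32,0]]
[[15,7],[26,4],[28,0],[30,4],[32,0]]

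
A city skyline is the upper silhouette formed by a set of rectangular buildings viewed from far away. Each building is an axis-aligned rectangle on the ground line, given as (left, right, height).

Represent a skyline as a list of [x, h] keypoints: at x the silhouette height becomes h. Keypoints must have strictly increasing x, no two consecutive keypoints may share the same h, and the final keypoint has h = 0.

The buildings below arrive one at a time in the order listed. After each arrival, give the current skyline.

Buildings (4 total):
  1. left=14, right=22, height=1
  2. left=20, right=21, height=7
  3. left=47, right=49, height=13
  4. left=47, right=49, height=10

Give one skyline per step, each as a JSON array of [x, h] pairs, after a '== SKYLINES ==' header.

== SKYLINES ==
[[14,1],[22,0]]
[[14,1],[20,7],[21,1],[22,0]]
[[14,1],[20,7],[21,1],[22,0],[47,13],[49,0]]
[[14,1],[20,7],[21,1],[22,0],[47,13],[49,0]]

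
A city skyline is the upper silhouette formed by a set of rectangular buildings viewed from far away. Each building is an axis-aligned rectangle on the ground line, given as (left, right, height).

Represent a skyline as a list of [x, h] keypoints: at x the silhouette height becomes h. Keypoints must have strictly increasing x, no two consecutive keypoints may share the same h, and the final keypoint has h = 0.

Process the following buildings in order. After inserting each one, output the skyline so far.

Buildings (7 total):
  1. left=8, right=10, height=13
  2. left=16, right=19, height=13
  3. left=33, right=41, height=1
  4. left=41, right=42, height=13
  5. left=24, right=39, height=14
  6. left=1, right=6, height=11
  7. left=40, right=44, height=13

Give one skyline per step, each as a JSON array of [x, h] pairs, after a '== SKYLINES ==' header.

== SKYLINES ==
[[8,13],[10,0]]
[[8,13],[10,0],[16,13],[19,0]]
[[8,13],[10,0],[16,13],[19,0],[33,1],[41,0]]
[[8,13],[10,0],[16,13],[19,0],[33,1],[41,13],[42,0]]
[[8,13],[10,0],[16,13],[19,0],[24,14],[39,1],[41,13],[42,0]]
[[1,11],[6,0],[8,13],[10,0],[16,13],[19,0],[24,14],[39,1],[41,13],[42,0]]
[[1,11],[6,0],[8,13],[10,0],[16,13],[19,0],[24,14],[39,1],[40,13],[44,0]]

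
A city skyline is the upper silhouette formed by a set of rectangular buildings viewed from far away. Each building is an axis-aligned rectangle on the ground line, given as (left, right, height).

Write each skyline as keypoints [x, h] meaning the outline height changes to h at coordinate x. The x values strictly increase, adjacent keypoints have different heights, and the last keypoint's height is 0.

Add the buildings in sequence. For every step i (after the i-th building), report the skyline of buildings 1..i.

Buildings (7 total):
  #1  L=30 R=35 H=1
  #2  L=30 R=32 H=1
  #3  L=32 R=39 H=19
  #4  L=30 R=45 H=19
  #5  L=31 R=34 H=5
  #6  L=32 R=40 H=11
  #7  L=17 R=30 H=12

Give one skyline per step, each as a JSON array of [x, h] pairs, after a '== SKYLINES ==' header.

== SKYLINES ==
[[30,1],[35,0]]
[[30,1],[35,0]]
[[30,1],[32,19],[39,0]]
[[30,19],[45,0]]
[[30,19],[45,0]]
[[30,19],[45,0]]
[[17,12],[30,19],[45,0]]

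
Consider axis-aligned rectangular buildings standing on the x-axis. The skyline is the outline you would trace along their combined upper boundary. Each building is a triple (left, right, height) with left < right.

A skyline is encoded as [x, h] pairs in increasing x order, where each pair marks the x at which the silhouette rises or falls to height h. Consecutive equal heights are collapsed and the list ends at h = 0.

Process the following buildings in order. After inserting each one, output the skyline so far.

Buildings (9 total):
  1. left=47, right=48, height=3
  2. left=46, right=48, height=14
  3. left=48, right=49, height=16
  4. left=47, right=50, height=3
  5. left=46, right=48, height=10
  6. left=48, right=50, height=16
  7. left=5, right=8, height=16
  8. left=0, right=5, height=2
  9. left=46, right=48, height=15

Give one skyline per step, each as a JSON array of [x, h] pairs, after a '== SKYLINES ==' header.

== SKYLINES ==
[[47,3],[48,0]]
[[46,14],[48,0]]
[[46,14],[48,16],[49,0]]
[[46,14],[48,16],[49,3],[50,0]]
[[46,14],[48,16],[49,3],[50,0]]
[[46,14],[48,16],[50,0]]
[[5,16],[8,0],[46,14],[48,16],[50,0]]
[[0,2],[5,16],[8,0],[46,14],[48,16],[50,0]]
[[0,2],[5,16],[8,0],[46,15],[48,16],[50,0]]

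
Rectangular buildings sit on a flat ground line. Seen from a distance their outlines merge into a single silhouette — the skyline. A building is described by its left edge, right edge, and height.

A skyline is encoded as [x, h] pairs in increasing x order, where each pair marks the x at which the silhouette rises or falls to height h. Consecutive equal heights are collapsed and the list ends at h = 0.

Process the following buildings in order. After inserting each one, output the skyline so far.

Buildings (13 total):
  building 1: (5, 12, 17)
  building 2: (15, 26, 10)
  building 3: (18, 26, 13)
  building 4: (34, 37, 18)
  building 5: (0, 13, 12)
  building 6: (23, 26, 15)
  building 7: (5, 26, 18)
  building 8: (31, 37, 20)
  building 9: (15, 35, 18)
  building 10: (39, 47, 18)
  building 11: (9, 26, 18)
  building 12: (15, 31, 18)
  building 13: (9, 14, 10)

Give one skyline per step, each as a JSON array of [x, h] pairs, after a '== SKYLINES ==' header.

== SKYLINES ==
[[5,17],[12,0]]
[[5,17],[12,0],[15,10],[26,0]]
[[5,17],[12,0],[15,10],[18,13],[26,0]]
[[5,17],[12,0],[15,10],[18,13],[26,0],[34,18],[37,0]]
[[0,12],[5,17],[12,12],[13,0],[15,10],[18,13],[26,0],[34,18],[37,0]]
[[0,12],[5,17],[12,12],[13,0],[15,10],[18,13],[23,15],[26,0],[34,18],[37,0]]
[[0,12],[5,18],[26,0],[34,18],[37,0]]
[[0,12],[5,18],[26,0],[31,20],[37,0]]
[[0,12],[5,18],[31,20],[37,0]]
[[0,12],[5,18],[31,20],[37,0],[39,18],[47,0]]
[[0,12],[5,18],[31,20],[37,0],[39,18],[47,0]]
[[0,12],[5,18],[31,20],[37,0],[39,18],[47,0]]
[[0,12],[5,18],[31,20],[37,0],[39,18],[47,0]]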